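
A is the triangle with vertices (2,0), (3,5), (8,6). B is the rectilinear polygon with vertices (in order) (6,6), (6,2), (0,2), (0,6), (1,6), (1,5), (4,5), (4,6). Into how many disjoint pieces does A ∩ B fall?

1

A ∩ B is a single connected region.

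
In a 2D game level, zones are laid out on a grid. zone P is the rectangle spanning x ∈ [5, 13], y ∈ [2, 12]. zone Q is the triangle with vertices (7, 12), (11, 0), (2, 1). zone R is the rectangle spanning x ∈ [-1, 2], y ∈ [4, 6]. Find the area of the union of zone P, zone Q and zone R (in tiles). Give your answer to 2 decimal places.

By inclusion–exclusion:
Individual areas: |zone P| = 80, |zone Q| = 52, |zone R| = 6.
|zone P∩zone Q| = 32.2667.
|zone P∩zone R| = 0 (no overlap).
|zone Q∩zone R| = 0.
|zone P∩zone Q∩zone R| = 0.
|zone P ∪ zone Q ∪ zone R| = 138 − 32.2667 + 0 = 105.73.

105.73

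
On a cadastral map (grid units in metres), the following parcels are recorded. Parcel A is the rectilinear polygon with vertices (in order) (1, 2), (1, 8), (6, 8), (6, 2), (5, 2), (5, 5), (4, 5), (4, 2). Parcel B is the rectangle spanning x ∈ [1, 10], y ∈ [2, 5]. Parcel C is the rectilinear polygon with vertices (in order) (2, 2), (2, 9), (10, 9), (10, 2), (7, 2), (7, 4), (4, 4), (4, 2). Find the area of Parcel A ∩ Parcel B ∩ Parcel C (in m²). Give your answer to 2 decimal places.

7.00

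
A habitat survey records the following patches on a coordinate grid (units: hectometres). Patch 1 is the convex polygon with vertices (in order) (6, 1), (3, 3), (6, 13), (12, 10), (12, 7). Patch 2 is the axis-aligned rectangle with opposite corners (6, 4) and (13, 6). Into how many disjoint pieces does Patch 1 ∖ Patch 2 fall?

1

Patch 1 ∖ Patch 2 is a single connected region.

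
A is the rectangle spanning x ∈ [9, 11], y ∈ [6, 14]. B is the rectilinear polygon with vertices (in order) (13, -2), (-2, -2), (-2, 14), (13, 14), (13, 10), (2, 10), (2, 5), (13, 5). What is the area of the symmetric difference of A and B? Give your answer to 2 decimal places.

185.00

|A| = 16, |B| = 185, |A∩B| = 8.
|A △ B| = |A| + |B| − 2·|A∩B| = 16 + 185 − 16 = 185.00.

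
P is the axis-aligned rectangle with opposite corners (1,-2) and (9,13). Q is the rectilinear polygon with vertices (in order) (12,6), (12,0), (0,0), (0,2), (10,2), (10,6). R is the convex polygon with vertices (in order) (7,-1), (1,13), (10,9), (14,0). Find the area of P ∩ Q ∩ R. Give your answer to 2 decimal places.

The intersection is the polygon with vertices (6.571,0), (5.714,2), (9,2), (9,0).
By the shoelace formula its area is 5.71.

5.71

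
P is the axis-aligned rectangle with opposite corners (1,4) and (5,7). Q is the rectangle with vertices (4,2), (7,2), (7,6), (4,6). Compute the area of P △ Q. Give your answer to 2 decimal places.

20.00

|P∩Q|: x∈[4,5], y∈[4,6] → 1·2 = 2.
|P △ Q| = |P| + |Q| − 2·|P∩Q| = 12 + 12 − 4 = 20.00.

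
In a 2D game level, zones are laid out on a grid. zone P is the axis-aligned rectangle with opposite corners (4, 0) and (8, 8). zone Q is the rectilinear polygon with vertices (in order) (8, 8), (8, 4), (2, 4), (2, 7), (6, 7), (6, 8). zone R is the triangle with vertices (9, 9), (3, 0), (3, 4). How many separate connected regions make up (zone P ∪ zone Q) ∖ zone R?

(zone P ∪ zone Q) ∖ zone R splits into 2 disjoint pieces (area 18, area 11.6).

2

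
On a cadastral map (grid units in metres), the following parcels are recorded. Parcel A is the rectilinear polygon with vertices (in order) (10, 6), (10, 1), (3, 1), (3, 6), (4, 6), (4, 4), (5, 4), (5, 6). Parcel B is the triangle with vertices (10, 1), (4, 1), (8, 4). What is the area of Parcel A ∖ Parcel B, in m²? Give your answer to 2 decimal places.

24.00

|Parcel A| = 33, |Parcel A∩Parcel B| = 9.
|Parcel A ∖ Parcel B| = |Parcel A| − |Parcel A∩Parcel B| = 33 − 9 = 24.00.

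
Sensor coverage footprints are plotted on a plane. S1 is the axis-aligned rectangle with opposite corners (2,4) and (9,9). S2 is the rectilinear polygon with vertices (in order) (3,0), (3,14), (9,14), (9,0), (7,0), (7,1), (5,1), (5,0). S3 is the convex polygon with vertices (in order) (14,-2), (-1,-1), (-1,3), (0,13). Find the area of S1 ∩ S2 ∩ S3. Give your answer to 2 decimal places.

The intersection is the polygon with vertices (3,4), (3,9), (3.733,9), (8.4,4).
By the shoelace formula its area is 15.33.

15.33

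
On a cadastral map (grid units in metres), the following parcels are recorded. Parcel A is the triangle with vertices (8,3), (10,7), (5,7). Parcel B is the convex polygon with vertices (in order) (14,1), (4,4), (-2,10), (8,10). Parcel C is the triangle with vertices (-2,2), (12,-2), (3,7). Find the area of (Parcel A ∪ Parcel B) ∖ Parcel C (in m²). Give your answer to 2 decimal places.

|Parcel A ∪ Parcel B| = 66.
|(Parcel A ∪ Parcel B) ∩ Parcel C| = 5.8571.
|(Parcel A ∪ Parcel B) ∖ Parcel C| = 66 − 5.8571 = 60.14.

60.14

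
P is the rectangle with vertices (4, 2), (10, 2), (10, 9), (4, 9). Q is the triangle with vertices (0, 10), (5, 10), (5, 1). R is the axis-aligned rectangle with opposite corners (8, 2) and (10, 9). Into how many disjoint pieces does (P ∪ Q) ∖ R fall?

(P ∪ Q) ∖ R is a single connected region.

1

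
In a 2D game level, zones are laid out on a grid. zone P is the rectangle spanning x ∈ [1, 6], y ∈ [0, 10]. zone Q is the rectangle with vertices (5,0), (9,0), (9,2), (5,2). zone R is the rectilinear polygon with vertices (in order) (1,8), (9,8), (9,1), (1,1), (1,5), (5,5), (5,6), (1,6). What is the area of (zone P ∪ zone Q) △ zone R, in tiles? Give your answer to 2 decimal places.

|zone P ∪ zone Q| = 56.
|(zone P ∪ zone Q) ∩ zone R| = 34.
|(zone P ∪ zone Q) △ zone R| = 56 + 52 − 68 = 40.00.

40.00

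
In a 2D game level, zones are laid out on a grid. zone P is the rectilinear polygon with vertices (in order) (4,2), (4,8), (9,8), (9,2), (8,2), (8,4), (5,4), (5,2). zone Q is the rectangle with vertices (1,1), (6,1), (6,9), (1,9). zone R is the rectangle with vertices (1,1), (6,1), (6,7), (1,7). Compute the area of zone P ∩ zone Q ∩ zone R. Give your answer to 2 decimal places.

The intersection is the polygon with vertices (6,4), (5,4), (5,2), (4,2), (4,7), (6,7).
By the shoelace formula its area is 8.00.

8.00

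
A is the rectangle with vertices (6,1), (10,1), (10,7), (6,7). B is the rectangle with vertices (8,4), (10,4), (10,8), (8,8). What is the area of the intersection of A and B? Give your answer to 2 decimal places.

|A∩B|: x∈[8,10], y∈[4,7] → 2·3 = 6.

6.00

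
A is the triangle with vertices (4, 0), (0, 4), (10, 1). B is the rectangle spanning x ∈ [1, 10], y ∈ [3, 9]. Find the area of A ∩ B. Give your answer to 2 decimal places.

0.82

The intersection is the polygon with vertices (3.333,3), (1,3), (1,3.7).
By the shoelace formula its area is 0.82.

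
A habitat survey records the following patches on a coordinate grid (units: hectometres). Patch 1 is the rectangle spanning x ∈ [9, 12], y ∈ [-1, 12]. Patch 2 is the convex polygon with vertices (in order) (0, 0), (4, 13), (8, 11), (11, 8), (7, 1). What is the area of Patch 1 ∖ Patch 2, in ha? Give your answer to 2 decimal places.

|Patch 1| = 39, |Patch 1∩Patch 2| = 5.5.
|Patch 1 ∖ Patch 2| = |Patch 1| − |Patch 1∩Patch 2| = 39 − 5.5 = 33.50.

33.50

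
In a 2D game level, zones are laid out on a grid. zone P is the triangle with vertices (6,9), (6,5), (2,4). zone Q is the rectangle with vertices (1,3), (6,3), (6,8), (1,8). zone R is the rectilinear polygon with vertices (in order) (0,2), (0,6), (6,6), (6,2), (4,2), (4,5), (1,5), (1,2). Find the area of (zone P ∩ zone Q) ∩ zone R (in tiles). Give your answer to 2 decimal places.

3.30

The region (zone P ∩ zone Q) ∩ zone R is the polygon with vertices (4,4.5), (4,5), (2.8,5), (3.6,6), (6,6), (6,5).
By the shoelace formula its area is 3.30.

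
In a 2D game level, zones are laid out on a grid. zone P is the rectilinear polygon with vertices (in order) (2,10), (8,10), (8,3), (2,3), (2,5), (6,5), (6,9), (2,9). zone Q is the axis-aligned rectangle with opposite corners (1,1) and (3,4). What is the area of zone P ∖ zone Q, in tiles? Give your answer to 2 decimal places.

25.00

|zone P| = 26, |zone P∩zone Q| = 1.
|zone P ∖ zone Q| = |zone P| − |zone P∩zone Q| = 26 − 1 = 25.00.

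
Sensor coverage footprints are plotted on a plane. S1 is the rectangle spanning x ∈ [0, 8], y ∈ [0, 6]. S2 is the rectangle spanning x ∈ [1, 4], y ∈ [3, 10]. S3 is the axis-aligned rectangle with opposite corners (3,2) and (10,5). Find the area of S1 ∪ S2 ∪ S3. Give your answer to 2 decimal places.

By inclusion–exclusion:
Individual areas: |S1| = 48, |S2| = 21, |S3| = 21.
|S1∩S2|: x∈[1,4], y∈[3,6] → 3·3 = 9.
|S1∩S3|: x∈[3,8], y∈[2,5] → 5·3 = 15.
|S2∩S3|: x∈[3,4], y∈[3,5] → 1·2 = 2.
|S1∩S2∩S3| = 2.
|S1 ∪ S2 ∪ S3| = 90 − 26 + 2 = 66.00.

66.00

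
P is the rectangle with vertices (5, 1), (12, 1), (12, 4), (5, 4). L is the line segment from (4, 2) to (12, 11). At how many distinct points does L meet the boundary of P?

The segment meets the boundary at (5.778,4), (5,3.125).

2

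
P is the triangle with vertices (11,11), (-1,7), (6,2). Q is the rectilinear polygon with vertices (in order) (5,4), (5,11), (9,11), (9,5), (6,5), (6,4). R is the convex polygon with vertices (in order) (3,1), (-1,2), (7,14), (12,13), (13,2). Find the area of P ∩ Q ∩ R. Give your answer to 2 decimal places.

18.07

The intersection is the polygon with vertices (9,7.4), (7.667,5), (6,5), (6,4), (5,4), (5,9), (9,10.333).
By the shoelace formula its area is 18.07.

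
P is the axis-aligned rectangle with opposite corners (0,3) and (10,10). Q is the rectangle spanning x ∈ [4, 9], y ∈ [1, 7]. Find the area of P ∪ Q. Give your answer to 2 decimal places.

80.00

By inclusion–exclusion:
Individual areas: |P| = 70, |Q| = 30.
|P∩Q|: x∈[4,9], y∈[3,7] → 5·4 = 20.
|P ∪ Q| = 100 − 20 = 80.00.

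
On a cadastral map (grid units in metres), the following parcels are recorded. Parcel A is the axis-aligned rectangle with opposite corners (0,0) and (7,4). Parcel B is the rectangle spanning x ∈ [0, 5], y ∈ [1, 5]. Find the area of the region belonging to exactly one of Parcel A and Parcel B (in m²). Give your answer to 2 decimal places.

|Parcel A∩Parcel B|: x∈[0,5], y∈[1,4] → 5·3 = 15.
|Parcel A △ Parcel B| = |Parcel A| + |Parcel B| − 2·|Parcel A∩Parcel B| = 28 + 20 − 30 = 18.00.

18.00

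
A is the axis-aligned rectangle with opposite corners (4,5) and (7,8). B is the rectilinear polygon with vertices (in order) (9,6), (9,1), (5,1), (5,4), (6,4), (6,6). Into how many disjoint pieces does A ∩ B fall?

1

A ∩ B is a single connected region.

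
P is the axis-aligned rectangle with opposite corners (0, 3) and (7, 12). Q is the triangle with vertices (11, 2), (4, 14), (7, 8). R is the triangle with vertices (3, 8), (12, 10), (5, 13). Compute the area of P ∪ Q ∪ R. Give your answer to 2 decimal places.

By inclusion–exclusion:
Individual areas: |P| = 63, |Q| = 3, |R| = 20.5.
|P∩Q| = 1.119.
|P∩R| = 11.0222.
|Q∩R| = 1.0159.
|P∩Q∩R| = 0.9415.
|P ∪ Q ∪ R| = 86.5 − 13.1572 + 0.9415 = 74.28.

74.28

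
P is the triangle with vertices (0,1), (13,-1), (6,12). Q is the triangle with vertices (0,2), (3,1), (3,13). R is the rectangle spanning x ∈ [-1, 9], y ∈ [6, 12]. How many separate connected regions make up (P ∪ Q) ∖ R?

2

(P ∪ Q) ∖ R splits into 2 disjoint pieces (area 62.4446, area 0.1364).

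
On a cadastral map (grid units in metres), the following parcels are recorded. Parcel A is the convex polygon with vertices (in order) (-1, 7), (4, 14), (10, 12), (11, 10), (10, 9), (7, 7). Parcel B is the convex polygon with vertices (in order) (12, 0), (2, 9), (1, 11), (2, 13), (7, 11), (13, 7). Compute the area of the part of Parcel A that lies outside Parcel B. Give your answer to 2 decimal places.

|Parcel A| = 52, |Parcel A∩Parcel B| = 28.5895.
|Parcel A ∖ Parcel B| = |Parcel A| − |Parcel A∩Parcel B| = 52 − 28.5895 = 23.41.

23.41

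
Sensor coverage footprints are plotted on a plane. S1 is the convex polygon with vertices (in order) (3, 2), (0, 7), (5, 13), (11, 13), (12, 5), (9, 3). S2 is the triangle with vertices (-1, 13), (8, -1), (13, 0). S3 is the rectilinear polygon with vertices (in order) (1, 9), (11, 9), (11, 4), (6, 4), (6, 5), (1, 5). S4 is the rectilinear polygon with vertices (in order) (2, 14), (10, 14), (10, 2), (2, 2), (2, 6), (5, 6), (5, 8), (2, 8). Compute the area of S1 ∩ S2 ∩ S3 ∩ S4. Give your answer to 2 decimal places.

8.32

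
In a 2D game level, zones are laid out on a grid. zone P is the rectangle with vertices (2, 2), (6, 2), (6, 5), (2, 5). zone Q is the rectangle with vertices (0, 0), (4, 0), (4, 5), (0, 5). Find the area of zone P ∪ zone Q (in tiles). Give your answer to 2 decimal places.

By inclusion–exclusion:
Individual areas: |zone P| = 12, |zone Q| = 20.
|zone P∩zone Q|: x∈[2,4], y∈[2,5] → 2·3 = 6.
|zone P ∪ zone Q| = 32 − 6 = 26.00.

26.00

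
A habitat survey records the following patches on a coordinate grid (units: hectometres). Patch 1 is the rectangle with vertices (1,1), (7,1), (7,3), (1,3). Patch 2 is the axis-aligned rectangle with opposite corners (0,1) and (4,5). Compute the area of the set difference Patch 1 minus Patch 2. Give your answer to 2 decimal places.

6.00

|Patch 1∩Patch 2|: x∈[1,4], y∈[1,3] → 3·2 = 6.
|Patch 1| = 12.
|Patch 1 ∖ Patch 2| = |Patch 1| − |Patch 1∩Patch 2| = 12 − 6 = 6.00.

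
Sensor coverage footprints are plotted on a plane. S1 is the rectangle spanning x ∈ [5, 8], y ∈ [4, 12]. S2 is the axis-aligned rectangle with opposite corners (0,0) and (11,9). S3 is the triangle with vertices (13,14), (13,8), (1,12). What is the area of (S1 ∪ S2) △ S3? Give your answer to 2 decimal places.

132.67

|S1 ∪ S2| = 108.
|(S1 ∪ S2) ∩ S3| = 5.6667.
|(S1 ∪ S2) △ S3| = 108 + 36 − 11.3333 = 132.67.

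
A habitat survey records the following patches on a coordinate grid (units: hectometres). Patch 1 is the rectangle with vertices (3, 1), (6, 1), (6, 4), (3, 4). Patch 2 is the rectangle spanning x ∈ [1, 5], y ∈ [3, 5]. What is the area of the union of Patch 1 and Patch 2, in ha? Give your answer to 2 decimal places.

By inclusion–exclusion:
Individual areas: |Patch 1| = 9, |Patch 2| = 8.
|Patch 1∩Patch 2|: x∈[3,5], y∈[3,4] → 2·1 = 2.
|Patch 1 ∪ Patch 2| = 17 − 2 = 15.00.

15.00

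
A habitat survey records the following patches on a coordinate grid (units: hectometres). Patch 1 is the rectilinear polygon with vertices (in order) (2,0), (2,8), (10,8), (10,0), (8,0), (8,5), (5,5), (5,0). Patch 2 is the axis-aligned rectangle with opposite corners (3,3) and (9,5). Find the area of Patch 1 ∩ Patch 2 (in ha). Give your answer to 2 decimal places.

6.00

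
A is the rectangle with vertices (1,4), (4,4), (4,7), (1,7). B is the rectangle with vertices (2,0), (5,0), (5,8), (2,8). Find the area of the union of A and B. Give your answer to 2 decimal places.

27.00

By inclusion–exclusion:
Individual areas: |A| = 9, |B| = 24.
|A∩B|: x∈[2,4], y∈[4,7] → 2·3 = 6.
|A ∪ B| = 33 − 6 = 27.00.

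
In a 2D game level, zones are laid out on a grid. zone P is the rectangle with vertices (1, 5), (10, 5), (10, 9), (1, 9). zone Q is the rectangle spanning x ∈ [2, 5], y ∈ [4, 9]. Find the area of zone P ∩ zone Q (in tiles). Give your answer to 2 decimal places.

|zone P∩zone Q|: x∈[2,5], y∈[5,9] → 3·4 = 12.

12.00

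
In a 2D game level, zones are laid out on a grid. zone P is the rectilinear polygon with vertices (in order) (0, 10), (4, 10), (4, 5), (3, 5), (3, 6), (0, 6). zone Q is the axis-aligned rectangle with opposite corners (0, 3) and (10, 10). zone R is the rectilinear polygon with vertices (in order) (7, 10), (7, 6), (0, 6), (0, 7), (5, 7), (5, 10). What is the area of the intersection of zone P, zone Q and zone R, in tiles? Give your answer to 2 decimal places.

The intersection is the polygon with vertices (4,6), (3,6), (0,6), (0,7), (4,7).
By the shoelace formula its area is 4.00.

4.00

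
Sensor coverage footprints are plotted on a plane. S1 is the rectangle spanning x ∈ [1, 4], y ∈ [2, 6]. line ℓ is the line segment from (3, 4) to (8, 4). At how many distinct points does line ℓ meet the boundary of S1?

The segment meets the boundary at (4,4).

1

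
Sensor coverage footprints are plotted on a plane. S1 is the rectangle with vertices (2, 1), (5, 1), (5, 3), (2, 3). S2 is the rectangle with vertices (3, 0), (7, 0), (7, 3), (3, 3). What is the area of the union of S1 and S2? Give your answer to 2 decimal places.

14.00

By inclusion–exclusion:
Individual areas: |S1| = 6, |S2| = 12.
|S1∩S2|: x∈[3,5], y∈[1,3] → 2·2 = 4.
|S1 ∪ S2| = 18 − 4 = 14.00.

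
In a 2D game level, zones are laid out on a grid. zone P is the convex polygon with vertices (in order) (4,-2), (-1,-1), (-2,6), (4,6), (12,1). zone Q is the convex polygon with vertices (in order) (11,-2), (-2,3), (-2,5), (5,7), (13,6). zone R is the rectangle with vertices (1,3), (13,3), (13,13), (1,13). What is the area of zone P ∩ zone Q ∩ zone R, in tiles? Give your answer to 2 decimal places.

The intersection is the polygon with vertices (1.5,6), (4,6), (8.8,3), (1,3), (1,5.857).
By the shoelace formula its area is 16.16.

16.16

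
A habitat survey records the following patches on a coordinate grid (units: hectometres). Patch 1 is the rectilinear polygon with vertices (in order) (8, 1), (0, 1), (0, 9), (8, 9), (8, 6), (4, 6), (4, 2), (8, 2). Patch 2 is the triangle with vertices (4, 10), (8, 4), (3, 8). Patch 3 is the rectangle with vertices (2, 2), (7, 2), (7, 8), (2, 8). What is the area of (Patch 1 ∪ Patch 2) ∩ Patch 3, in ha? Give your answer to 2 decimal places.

18.82

|Patch 1 ∪ Patch 2| = 49.75.
|(Patch 1 ∪ Patch 2) ∩ Patch 3| = 18.82.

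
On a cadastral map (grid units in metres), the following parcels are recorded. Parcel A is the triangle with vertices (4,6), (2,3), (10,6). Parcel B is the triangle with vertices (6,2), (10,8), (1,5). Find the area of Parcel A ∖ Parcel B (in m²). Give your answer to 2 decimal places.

|Parcel A| = 9, |Parcel A∩Parcel B| = 8.0171.
|Parcel A ∖ Parcel B| = |Parcel A| − |Parcel A∩Parcel B| = 9 − 8.0171 = 0.98.

0.98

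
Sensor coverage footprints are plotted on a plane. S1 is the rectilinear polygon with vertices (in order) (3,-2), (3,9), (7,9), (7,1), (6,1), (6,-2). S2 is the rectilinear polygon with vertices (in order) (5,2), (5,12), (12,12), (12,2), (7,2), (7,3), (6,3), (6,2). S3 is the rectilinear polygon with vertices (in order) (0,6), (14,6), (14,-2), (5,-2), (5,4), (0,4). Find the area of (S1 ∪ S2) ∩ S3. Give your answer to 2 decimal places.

37.00

|S1 ∪ S2| = 97.
|(S1 ∪ S2) ∩ S3| = 37.00.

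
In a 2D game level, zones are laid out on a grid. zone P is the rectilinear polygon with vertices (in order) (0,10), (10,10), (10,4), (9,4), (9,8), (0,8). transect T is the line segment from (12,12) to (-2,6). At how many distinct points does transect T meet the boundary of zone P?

The segment meets the boundary at (7.333,10), (2.667,8).

2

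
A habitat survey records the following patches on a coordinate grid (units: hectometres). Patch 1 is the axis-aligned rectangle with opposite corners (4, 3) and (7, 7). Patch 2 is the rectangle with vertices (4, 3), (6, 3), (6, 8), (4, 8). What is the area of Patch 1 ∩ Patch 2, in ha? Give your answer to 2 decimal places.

8.00

|Patch 1∩Patch 2|: x∈[4,6], y∈[3,7] → 2·4 = 8.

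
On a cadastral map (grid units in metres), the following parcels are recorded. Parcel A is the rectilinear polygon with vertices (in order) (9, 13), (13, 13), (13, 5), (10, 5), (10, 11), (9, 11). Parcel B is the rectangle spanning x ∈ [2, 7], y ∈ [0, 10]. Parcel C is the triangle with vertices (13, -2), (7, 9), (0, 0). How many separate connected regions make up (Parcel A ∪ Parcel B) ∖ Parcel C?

2

(Parcel A ∪ Parcel B) ∖ Parcel C splits into 2 disjoint pieces (area 26, area 21.0714).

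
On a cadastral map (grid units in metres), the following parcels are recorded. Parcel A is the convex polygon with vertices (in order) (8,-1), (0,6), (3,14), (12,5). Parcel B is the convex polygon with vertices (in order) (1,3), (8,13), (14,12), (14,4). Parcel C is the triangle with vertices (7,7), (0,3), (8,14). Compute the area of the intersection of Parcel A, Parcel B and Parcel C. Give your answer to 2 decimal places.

The intersection is the polygon with vertices (6.353,10.647), (7.375,9.625), (7,7), (2.074,4.185), (1.923,4.318).
By the shoelace formula its area is 12.20.

12.20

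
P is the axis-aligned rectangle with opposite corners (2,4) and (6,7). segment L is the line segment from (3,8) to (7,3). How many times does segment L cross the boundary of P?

2

The segment meets the boundary at (3.8,7), (6,4.25).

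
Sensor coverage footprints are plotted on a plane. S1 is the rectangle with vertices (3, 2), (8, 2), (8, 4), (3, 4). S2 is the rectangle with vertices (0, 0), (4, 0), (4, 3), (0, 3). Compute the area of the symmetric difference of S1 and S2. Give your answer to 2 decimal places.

20.00

|S1∩S2|: x∈[3,4], y∈[2,3] → 1·1 = 1.
|S1 △ S2| = |S1| + |S2| − 2·|S1∩S2| = 10 + 12 − 2 = 20.00.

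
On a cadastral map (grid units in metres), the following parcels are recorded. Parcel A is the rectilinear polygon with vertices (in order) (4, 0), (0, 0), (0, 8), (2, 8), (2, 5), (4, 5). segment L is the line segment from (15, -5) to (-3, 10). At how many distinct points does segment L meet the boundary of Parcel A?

The segment meets the boundary at (0,7.5), (2,5.833), (3,5), (4,4.167).

4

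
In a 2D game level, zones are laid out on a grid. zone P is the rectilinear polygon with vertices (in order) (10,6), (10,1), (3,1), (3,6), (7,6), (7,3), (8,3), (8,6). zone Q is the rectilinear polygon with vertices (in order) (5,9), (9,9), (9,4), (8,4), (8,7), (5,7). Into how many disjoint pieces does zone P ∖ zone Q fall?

1

zone P ∖ zone Q is a single connected region.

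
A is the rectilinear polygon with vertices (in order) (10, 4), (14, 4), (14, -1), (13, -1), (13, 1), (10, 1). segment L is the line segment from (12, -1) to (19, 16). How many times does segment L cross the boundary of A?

The segment meets the boundary at (12.824,1), (14,3.857).

2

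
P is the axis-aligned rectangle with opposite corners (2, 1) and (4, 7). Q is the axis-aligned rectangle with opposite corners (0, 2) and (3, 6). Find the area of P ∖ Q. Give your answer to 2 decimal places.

8.00

|P∩Q|: x∈[2,3], y∈[2,6] → 1·4 = 4.
|P| = 12.
|P ∖ Q| = |P| − |P∩Q| = 12 − 4 = 8.00.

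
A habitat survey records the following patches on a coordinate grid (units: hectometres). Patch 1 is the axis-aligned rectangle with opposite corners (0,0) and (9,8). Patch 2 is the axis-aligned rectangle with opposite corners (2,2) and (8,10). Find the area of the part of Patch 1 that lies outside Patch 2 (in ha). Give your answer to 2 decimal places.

|Patch 1∩Patch 2|: x∈[2,8], y∈[2,8] → 6·6 = 36.
|Patch 1| = 72.
|Patch 1 ∖ Patch 2| = |Patch 1| − |Patch 1∩Patch 2| = 72 − 36 = 36.00.

36.00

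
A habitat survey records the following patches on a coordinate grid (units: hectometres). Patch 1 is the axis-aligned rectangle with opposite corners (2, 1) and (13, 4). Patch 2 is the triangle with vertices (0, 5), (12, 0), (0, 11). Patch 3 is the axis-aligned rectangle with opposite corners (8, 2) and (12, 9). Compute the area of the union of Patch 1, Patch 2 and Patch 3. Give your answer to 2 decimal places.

By inclusion–exclusion:
Individual areas: |Patch 1| = 33, |Patch 2| = 36, |Patch 3| = 28.
|Patch 1∩Patch 2| = 9.8182.
|Patch 1∩Patch 3|: x∈[8,12], y∈[2,4] → 4·2 = 8.
|Patch 2∩Patch 3| = 1.5152.
|Patch 1∩Patch 2∩Patch 3| = 1.5152.
|Patch 1 ∪ Patch 2 ∪ Patch 3| = 97 − 19.3333 + 1.5152 = 79.18.

79.18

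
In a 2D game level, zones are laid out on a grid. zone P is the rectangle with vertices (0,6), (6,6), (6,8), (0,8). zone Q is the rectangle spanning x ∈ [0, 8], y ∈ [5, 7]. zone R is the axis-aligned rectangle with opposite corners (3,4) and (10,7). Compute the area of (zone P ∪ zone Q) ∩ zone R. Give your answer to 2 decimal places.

The region (zone P ∪ zone Q) ∩ zone R is the polygon with vertices (8,7), (8,5), (3,5), (3,7), (6,7).
By the shoelace formula its area is 10.00.

10.00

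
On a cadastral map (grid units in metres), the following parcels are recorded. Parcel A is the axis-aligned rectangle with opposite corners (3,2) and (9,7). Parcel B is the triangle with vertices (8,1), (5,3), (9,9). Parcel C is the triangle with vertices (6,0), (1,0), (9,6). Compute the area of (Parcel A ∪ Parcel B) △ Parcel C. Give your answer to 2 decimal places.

|Parcel A ∪ Parcel B| = 31.8958.
|(Parcel A ∪ Parcel B) ∩ Parcel C| = 6.7292.
|(Parcel A ∪ Parcel B) △ Parcel C| = 31.8958 + 15 − 13.4583 = 33.44.

33.44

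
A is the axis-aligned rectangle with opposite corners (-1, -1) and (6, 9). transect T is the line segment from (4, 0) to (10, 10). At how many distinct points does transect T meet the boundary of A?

The segment meets the boundary at (6,3.333).

1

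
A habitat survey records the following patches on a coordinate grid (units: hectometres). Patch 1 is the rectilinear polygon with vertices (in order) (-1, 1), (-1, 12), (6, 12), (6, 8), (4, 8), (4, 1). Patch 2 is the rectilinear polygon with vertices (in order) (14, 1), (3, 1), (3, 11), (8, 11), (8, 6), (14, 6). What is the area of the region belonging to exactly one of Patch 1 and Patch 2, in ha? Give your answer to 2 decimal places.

|Patch 1| = 63, |Patch 2| = 80, |Patch 1∩Patch 2| = 16.
|Patch 1 △ Patch 2| = |Patch 1| + |Patch 2| − 2·|Patch 1∩Patch 2| = 63 + 80 − 32 = 111.00.

111.00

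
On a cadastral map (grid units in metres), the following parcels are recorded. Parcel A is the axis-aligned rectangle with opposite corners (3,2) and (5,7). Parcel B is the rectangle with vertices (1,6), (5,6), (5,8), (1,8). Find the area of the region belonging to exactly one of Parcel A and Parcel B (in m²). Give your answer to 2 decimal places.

14.00

|Parcel A∩Parcel B|: x∈[3,5], y∈[6,7] → 2·1 = 2.
|Parcel A △ Parcel B| = |Parcel A| + |Parcel B| − 2·|Parcel A∩Parcel B| = 10 + 8 − 4 = 14.00.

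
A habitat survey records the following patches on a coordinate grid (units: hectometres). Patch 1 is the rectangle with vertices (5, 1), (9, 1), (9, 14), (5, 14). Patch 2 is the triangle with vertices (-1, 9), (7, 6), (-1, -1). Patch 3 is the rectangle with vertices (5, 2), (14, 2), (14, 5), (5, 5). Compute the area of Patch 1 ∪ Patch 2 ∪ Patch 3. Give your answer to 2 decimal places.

By inclusion–exclusion:
Individual areas: |Patch 1| = 52, |Patch 2| = 40, |Patch 3| = 27.
|Patch 1∩Patch 2| = 2.5.
|Patch 1∩Patch 3|: x∈[5,9], y∈[2,5] → 4·3 = 12.
|Patch 2∩Patch 3| = 0.3214.
|Patch 1∩Patch 2∩Patch 3| = 0.3214.
|Patch 1 ∪ Patch 2 ∪ Patch 3| = 119 − 14.8214 + 0.3214 = 104.50.

104.50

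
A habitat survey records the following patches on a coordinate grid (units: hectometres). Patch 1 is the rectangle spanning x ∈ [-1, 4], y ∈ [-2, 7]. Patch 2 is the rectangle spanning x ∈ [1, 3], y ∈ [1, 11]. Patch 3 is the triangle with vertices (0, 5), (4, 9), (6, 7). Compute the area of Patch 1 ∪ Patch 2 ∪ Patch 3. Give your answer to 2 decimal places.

By inclusion–exclusion:
Individual areas: |Patch 1| = 45, |Patch 2| = 20, |Patch 3| = 8.
|Patch 1∩Patch 2|: x∈[1,3], y∈[1,7] → 2·6 = 12.
|Patch 1∩Patch 3| = 3.3333.
|Patch 2∩Patch 3| = 2.6667.
|Patch 1∩Patch 2∩Patch 3| = 2.1667.
|Patch 1 ∪ Patch 2 ∪ Patch 3| = 73 − 18 + 2.1667 = 57.17.

57.17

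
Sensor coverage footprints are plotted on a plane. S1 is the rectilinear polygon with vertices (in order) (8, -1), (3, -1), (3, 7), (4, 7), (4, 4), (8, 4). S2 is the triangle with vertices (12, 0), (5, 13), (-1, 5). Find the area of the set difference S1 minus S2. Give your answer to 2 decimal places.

|S1| = 28, |S1∩S2| = 10.5.
|S1 ∖ S2| = |S1| − |S1∩S2| = 28 − 10.5 = 17.50.

17.50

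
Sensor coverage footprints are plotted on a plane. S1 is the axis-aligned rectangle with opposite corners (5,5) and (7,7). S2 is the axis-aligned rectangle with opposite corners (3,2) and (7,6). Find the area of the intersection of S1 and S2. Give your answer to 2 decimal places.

|S1∩S2|: x∈[5,7], y∈[5,6] → 2·1 = 2.

2.00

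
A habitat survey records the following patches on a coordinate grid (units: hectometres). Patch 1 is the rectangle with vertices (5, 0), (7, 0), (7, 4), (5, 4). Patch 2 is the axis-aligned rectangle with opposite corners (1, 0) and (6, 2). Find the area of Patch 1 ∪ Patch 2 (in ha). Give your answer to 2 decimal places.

By inclusion–exclusion:
Individual areas: |Patch 1| = 8, |Patch 2| = 10.
|Patch 1∩Patch 2|: x∈[5,6], y∈[0,2] → 1·2 = 2.
|Patch 1 ∪ Patch 2| = 18 − 2 = 16.00.

16.00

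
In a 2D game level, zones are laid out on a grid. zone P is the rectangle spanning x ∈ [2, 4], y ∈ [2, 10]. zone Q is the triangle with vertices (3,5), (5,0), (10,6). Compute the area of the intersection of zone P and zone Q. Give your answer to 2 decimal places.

The intersection is the polygon with vertices (4,2.5), (3,5), (4,5.143).
By the shoelace formula its area is 1.32.

1.32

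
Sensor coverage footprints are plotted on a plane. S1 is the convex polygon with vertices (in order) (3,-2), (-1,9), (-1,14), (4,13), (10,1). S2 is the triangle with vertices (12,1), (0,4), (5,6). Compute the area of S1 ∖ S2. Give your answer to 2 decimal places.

|S1| = 99, |S1∩S2| = 17.6403.
|S1 ∖ S2| = |S1| − |S1∩S2| = 99 − 17.6403 = 81.36.

81.36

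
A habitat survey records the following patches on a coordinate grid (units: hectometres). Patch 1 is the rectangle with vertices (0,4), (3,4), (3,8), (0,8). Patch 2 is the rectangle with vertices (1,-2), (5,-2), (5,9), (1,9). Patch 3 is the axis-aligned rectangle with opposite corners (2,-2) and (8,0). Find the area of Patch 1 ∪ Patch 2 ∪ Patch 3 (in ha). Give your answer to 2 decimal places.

By inclusion–exclusion:
Individual areas: |Patch 1| = 12, |Patch 2| = 44, |Patch 3| = 12.
|Patch 1∩Patch 2|: x∈[1,3], y∈[4,8] → 2·4 = 8.
|Patch 1∩Patch 3| = 0 (no overlap).
|Patch 2∩Patch 3|: x∈[2,5], y∈[-2,0] → 3·2 = 6.
|Patch 1∩Patch 2∩Patch 3| = 0.
|Patch 1 ∪ Patch 2 ∪ Patch 3| = 68 − 14 + 0 = 54.00.

54.00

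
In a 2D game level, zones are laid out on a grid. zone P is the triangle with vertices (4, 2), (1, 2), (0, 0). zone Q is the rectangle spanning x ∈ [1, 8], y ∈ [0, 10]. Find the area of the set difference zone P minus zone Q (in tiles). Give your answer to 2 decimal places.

0.75

|zone P| = 3, |zone P∩zone Q| = 2.25.
|zone P ∖ zone Q| = |zone P| − |zone P∩zone Q| = 3 − 2.25 = 0.75.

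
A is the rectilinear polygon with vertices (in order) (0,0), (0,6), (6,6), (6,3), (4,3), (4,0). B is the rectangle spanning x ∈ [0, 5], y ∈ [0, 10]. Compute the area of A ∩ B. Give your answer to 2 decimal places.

27.00

The intersection is the polygon with vertices (0,6), (5,6), (5,3), (4,3), (4,0), (0,0).
By the shoelace formula its area is 27.00.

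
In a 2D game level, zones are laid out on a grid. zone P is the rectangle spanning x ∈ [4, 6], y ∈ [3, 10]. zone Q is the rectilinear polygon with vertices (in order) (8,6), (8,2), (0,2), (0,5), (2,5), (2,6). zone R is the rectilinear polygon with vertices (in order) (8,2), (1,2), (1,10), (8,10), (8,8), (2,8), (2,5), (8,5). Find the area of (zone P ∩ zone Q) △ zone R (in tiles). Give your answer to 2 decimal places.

|zone P ∩ zone Q| = 6.
|(zone P ∩ zone Q) ∩ zone R| = 4.
|(zone P ∩ zone Q) △ zone R| = 6 + 38 − 8 = 36.00.

36.00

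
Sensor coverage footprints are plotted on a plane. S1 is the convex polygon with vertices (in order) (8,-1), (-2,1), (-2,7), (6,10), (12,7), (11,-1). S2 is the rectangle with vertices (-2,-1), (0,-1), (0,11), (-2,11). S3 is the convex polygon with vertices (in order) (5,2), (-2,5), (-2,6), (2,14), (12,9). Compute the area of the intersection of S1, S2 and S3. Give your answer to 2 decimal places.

5.30

The intersection is the polygon with vertices (-2,6), (-1.385,7.231), (0,7.75), (0,4.143), (-2,5).
By the shoelace formula its area is 5.30.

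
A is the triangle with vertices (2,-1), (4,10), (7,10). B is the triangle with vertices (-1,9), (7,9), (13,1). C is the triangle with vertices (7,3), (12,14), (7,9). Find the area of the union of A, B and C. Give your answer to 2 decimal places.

By inclusion–exclusion:
Individual areas: |A| = 16.5, |B| = 32, |C| = 15.
|A∩B| = 6.9043.
|A∩C| = 0.
|B∩C| = 4.7262.
|A∩B∩C| = 0.
|A ∪ B ∪ C| = 63.5 − 11.6304 + 0 = 51.87.

51.87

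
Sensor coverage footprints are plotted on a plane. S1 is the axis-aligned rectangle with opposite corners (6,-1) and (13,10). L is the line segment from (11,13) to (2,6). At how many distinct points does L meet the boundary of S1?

The segment meets the boundary at (6,9.111), (7.143,10).

2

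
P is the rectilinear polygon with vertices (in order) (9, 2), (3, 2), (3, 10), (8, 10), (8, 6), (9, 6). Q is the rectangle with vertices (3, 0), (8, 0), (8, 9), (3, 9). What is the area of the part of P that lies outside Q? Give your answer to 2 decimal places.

|P| = 44, |P∩Q| = 35.
|P ∖ Q| = |P| − |P∩Q| = 44 − 35 = 9.00.

9.00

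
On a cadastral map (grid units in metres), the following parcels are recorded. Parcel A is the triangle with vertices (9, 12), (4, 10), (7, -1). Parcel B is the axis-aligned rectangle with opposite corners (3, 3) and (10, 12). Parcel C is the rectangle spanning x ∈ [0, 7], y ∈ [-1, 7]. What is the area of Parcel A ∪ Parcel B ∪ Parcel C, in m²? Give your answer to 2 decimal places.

By inclusion–exclusion:
Individual areas: |Parcel A| = 30.5, |Parcel B| = 63, |Parcel C| = 56.
|Parcel A∩Parcel B| = 27.0874.
|Parcel A∩Parcel C| = 8.7273.
|Parcel B∩Parcel C|: x∈[3,7], y∈[3,7] → 4·4 = 16.
|Parcel A∩Parcel B∩Parcel C| = 6.5455.
|Parcel A ∪ Parcel B ∪ Parcel C| = 149.5 − 51.8147 + 6.5455 = 104.23.

104.23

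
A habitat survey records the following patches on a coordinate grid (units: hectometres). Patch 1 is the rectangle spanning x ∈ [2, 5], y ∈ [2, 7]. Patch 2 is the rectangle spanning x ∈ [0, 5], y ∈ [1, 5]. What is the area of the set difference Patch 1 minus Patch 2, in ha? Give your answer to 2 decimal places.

6.00

|Patch 1∩Patch 2|: x∈[2,5], y∈[2,5] → 3·3 = 9.
|Patch 1| = 15.
|Patch 1 ∖ Patch 2| = |Patch 1| − |Patch 1∩Patch 2| = 15 − 9 = 6.00.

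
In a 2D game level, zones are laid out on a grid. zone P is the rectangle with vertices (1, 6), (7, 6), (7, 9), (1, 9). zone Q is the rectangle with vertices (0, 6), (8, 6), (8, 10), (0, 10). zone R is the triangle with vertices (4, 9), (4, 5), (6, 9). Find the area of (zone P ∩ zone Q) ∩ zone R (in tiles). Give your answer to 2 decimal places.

The region (zone P ∩ zone Q) ∩ zone R is the polygon with vertices (6,9), (4.5,6), (4,6), (4,9).
By the shoelace formula its area is 3.75.

3.75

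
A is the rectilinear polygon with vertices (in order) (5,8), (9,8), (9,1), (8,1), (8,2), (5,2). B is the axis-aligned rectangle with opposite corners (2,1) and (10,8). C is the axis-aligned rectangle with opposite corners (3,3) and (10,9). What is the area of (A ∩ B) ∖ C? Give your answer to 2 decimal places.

5.00

|A ∩ B| = 25.
|(A ∩ B) ∩ C| = 20.
|(A ∩ B) ∖ C| = 25 − 20 = 5.00.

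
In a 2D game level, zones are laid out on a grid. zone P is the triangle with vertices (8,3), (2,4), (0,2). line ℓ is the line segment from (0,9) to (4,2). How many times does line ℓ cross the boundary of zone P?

The segment meets the boundary at (3.733,2.467), (2.947,3.842).

2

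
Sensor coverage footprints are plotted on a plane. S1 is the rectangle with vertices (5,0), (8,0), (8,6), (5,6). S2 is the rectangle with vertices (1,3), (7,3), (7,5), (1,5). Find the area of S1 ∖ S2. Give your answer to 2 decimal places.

14.00

|S1∩S2|: x∈[5,7], y∈[3,5] → 2·2 = 4.
|S1| = 18.
|S1 ∖ S2| = |S1| − |S1∩S2| = 18 − 4 = 14.00.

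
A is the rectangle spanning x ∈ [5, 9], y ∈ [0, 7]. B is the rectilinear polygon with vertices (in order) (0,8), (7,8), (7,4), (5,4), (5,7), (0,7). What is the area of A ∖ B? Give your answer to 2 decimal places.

|A| = 28, |A∩B| = 6.
|A ∖ B| = |A| − |A∩B| = 28 − 6 = 22.00.

22.00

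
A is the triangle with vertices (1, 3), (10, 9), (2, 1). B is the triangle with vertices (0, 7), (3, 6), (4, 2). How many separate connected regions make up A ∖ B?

2

A ∖ B splits into 2 disjoint pieces (area 3.8744, area 6.8643).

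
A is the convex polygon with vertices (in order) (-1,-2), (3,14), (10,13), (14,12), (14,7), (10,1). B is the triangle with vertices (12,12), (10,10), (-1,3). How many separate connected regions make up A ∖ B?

1

A ∖ B is a single connected region.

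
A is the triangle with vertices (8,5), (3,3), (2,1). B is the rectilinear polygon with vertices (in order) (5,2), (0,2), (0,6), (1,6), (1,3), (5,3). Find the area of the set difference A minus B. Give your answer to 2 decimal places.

2.50

|A| = 4, |A∩B| = 1.5.
|A ∖ B| = |A| − |A∩B| = 4 − 1.5 = 2.50.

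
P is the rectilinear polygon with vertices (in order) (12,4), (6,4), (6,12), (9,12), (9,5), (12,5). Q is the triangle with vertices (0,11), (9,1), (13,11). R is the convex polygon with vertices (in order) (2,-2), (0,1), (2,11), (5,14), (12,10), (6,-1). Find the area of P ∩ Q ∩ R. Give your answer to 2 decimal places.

20.95

The intersection is the polygon with vertices (6,4.333), (6,11), (9,11), (9,5), (9.273,5), (8.727,4), (6.3,4).
By the shoelace formula its area is 20.95.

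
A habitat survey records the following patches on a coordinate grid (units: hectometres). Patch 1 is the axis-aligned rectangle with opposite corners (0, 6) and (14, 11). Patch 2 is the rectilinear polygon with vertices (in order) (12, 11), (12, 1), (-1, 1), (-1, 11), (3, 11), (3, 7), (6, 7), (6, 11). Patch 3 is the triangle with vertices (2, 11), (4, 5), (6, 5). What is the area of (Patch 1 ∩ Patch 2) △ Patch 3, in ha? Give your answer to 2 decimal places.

|Patch 1 ∩ Patch 2| = 48.
|(Patch 1 ∩ Patch 2) ∩ Patch 3| = 2.25.
|(Patch 1 ∩ Patch 2) △ Patch 3| = 48 + 6 − 4.5 = 49.50.

49.50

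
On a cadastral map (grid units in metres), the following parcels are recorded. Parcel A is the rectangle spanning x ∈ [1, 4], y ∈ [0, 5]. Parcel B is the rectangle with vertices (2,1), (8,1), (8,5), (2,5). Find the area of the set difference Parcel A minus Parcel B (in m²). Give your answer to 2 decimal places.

|Parcel A∩Parcel B|: x∈[2,4], y∈[1,5] → 2·4 = 8.
|Parcel A| = 15.
|Parcel A ∖ Parcel B| = |Parcel A| − |Parcel A∩Parcel B| = 15 − 8 = 7.00.

7.00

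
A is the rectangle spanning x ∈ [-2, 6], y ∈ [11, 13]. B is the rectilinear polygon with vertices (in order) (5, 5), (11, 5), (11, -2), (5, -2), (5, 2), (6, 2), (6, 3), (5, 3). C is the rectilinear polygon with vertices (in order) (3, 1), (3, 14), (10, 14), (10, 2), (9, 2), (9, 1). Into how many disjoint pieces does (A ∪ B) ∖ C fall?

2

(A ∪ B) ∖ C splits into 2 disjoint pieces (area 10, area 23).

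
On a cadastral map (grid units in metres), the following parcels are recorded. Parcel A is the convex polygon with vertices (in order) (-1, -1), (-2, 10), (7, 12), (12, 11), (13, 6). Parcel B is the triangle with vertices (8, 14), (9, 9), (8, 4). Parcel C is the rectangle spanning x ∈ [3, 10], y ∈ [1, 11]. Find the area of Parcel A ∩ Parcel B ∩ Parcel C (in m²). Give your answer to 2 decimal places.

4.10

The intersection is the polygon with vertices (9,9), (8,4), (8,11), (8.6,11).
By the shoelace formula its area is 4.10.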